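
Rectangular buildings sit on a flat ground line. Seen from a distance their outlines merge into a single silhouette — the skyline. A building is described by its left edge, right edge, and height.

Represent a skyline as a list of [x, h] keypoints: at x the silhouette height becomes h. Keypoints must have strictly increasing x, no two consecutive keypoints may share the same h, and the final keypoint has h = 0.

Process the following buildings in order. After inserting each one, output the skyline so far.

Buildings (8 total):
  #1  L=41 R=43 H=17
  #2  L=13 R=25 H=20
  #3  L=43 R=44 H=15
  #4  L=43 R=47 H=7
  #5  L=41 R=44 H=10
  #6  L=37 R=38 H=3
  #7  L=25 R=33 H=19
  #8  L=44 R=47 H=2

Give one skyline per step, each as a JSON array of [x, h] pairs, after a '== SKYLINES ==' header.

== SKYLINES ==
[[41,17],[43,0]]
[[13,20],[25,0],[41,17],[43,0]]
[[13,20],[25,0],[41,17],[43,15],[44,0]]
[[13,20],[25,0],[41,17],[43,15],[44,7],[47,0]]
[[13,20],[25,0],[41,17],[43,15],[44,7],[47,0]]
[[13,20],[25,0],[37,3],[38,0],[41,17],[43,15],[44,7],[47,0]]
[[13,20],[25,19],[33,0],[37,3],[38,0],[41,17],[43,15],[44,7],[47,0]]
[[13,20],[25,19],[33,0],[37,3],[38,0],[41,17],[43,15],[44,7],[47,0]]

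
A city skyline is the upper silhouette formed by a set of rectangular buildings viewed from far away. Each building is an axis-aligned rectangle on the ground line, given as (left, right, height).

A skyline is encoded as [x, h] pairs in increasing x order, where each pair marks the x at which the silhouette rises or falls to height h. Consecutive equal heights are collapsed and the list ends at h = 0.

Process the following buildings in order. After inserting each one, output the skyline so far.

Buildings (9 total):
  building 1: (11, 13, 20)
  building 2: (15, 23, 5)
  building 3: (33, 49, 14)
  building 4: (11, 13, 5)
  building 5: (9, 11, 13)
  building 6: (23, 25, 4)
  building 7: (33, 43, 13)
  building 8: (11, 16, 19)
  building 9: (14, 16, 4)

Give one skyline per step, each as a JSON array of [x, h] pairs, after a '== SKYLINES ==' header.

== SKYLINES ==
[[11,20],[13,0]]
[[11,20],[13,0],[15,5],[23,0]]
[[11,20],[13,0],[15,5],[23,0],[33,14],[49,0]]
[[11,20],[13,0],[15,5],[23,0],[33,14],[49,0]]
[[9,13],[11,20],[13,0],[15,5],[23,0],[33,14],[49,0]]
[[9,13],[11,20],[13,0],[15,5],[23,4],[25,0],[33,14],[49,0]]
[[9,13],[11,20],[13,0],[15,5],[23,4],[25,0],[33,14],[49,0]]
[[9,13],[11,20],[13,19],[16,5],[23,4],[25,0],[33,14],[49,0]]
[[9,13],[11,20],[13,19],[16,5],[23,4],[25,0],[33,14],[49,0]]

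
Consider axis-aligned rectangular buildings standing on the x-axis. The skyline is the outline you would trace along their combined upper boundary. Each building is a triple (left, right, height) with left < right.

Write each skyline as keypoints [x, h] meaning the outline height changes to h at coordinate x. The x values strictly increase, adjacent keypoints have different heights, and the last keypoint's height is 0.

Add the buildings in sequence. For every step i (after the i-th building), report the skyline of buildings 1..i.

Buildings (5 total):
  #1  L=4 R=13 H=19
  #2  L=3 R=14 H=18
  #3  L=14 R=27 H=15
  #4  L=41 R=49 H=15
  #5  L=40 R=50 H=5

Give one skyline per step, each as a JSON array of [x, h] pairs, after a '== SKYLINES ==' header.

== SKYLINES ==
[[4,19],[13,0]]
[[3,18],[4,19],[13,18],[14,0]]
[[3,18],[4,19],[13,18],[14,15],[27,0]]
[[3,18],[4,19],[13,18],[14,15],[27,0],[41,15],[49,0]]
[[3,18],[4,19],[13,18],[14,15],[27,0],[40,5],[41,15],[49,5],[50,0]]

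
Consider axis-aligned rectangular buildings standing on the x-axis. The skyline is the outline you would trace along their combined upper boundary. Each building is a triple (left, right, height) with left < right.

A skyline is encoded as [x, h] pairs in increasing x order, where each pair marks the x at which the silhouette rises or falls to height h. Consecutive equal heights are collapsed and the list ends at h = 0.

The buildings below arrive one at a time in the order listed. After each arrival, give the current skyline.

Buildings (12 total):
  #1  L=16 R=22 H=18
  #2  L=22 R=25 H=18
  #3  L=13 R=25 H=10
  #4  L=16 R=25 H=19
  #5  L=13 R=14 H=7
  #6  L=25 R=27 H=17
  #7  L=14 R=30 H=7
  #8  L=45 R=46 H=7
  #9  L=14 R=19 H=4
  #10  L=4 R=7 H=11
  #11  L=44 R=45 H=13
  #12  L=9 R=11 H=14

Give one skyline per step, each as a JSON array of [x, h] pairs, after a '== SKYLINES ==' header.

== SKYLINES ==
[[16,18],[22,0]]
[[16,18],[25,0]]
[[13,10],[16,18],[25,0]]
[[13,10],[16,19],[25,0]]
[[13,10],[16,19],[25,0]]
[[13,10],[16,19],[25,17],[27,0]]
[[13,10],[16,19],[25,17],[27,7],[30,0]]
[[13,10],[16,19],[25,17],[27,7],[30,0],[45,7],[46,0]]
[[13,10],[16,19],[25,17],[27,7],[30,0],[45,7],[46,0]]
[[4,11],[7,0],[13,10],[16,19],[25,17],[27,7],[30,0],[45,7],[46,0]]
[[4,11],[7,0],[13,10],[16,19],[25,17],[27,7],[30,0],[44,13],[45,7],[46,0]]
[[4,11],[7,0],[9,14],[11,0],[13,10],[16,19],[25,17],[27,7],[30,0],[44,13],[45,7],[46,0]]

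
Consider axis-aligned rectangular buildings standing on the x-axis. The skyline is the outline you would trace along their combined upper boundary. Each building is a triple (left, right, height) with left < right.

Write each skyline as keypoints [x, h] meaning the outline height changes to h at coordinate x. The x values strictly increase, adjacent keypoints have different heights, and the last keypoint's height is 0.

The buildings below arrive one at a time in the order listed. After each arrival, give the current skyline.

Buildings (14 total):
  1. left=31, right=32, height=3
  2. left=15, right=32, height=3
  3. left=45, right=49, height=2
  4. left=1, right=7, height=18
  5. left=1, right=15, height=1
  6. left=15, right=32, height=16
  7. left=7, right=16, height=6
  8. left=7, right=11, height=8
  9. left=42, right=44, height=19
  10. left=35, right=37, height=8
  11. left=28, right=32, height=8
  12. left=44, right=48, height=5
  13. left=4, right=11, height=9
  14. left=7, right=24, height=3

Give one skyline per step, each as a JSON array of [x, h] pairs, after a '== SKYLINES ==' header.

== SKYLINES ==
[[31,3],[32,0]]
[[15,3],[32,0]]
[[15,3],[32,0],[45,2],[49,0]]
[[1,18],[7,0],[15,3],[32,0],[45,2],[49,0]]
[[1,18],[7,1],[15,3],[32,0],[45,2],[49,0]]
[[1,18],[7,1],[15,16],[32,0],[45,2],[49,0]]
[[1,18],[7,6],[15,16],[32,0],[45,2],[49,0]]
[[1,18],[7,8],[11,6],[15,16],[32,0],[45,2],[49,0]]
[[1,18],[7,8],[11,6],[15,16],[32,0],[42,19],[44,0],[45,2],[49,0]]
[[1,18],[7,8],[11,6],[15,16],[32,0],[35,8],[37,0],[42,19],[44,0],[45,2],[49,0]]
[[1,18],[7,8],[11,6],[15,16],[32,0],[35,8],[37,0],[42,19],[44,0],[45,2],[49,0]]
[[1,18],[7,8],[11,6],[15,16],[32,0],[35,8],[37,0],[42,19],[44,5],[48,2],[49,0]]
[[1,18],[7,9],[11,6],[15,16],[32,0],[35,8],[37,0],[42,19],[44,5],[48,2],[49,0]]
[[1,18],[7,9],[11,6],[15,16],[32,0],[35,8],[37,0],[42,19],[44,5],[48,2],[49,0]]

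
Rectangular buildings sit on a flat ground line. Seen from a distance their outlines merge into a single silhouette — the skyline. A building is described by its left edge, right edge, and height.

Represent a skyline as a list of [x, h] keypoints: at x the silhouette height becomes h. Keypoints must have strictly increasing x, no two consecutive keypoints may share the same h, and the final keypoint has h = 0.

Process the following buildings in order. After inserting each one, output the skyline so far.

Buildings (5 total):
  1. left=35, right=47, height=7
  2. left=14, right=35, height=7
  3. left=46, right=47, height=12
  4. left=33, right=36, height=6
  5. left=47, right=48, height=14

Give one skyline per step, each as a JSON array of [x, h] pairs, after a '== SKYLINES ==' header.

== SKYLINES ==
[[35,7],[47,0]]
[[14,7],[47,0]]
[[14,7],[46,12],[47,0]]
[[14,7],[46,12],[47,0]]
[[14,7],[46,12],[47,14],[48,0]]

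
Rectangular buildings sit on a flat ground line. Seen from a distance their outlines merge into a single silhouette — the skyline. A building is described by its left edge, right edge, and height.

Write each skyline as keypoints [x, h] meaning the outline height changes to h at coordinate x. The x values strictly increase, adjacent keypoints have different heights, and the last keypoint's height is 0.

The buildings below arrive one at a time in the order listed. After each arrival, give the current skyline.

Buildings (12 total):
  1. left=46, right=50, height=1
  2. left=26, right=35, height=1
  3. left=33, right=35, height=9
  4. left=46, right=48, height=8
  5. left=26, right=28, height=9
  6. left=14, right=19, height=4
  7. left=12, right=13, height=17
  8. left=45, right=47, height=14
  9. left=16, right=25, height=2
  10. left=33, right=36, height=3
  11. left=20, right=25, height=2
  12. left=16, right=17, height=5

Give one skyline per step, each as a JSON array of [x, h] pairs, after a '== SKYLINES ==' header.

== SKYLINES ==
[[46,1],[50,0]]
[[26,1],[35,0],[46,1],[50,0]]
[[26,1],[33,9],[35,0],[46,1],[50,0]]
[[26,1],[33,9],[35,0],[46,8],[48,1],[50,0]]
[[26,9],[28,1],[33,9],[35,0],[46,8],[48,1],[50,0]]
[[14,4],[19,0],[26,9],[28,1],[33,9],[35,0],[46,8],[48,1],[50,0]]
[[12,17],[13,0],[14,4],[19,0],[26,9],[28,1],[33,9],[35,0],[46,8],[48,1],[50,0]]
[[12,17],[13,0],[14,4],[19,0],[26,9],[28,1],[33,9],[35,0],[45,14],[47,8],[48,1],[50,0]]
[[12,17],[13,0],[14,4],[19,2],[25,0],[26,9],[28,1],[33,9],[35,0],[45,14],[47,8],[48,1],[50,0]]
[[12,17],[13,0],[14,4],[19,2],[25,0],[26,9],[28,1],[33,9],[35,3],[36,0],[45,14],[47,8],[48,1],[50,0]]
[[12,17],[13,0],[14,4],[19,2],[25,0],[26,9],[28,1],[33,9],[35,3],[36,0],[45,14],[47,8],[48,1],[50,0]]
[[12,17],[13,0],[14,4],[16,5],[17,4],[19,2],[25,0],[26,9],[28,1],[33,9],[35,3],[36,0],[45,14],[47,8],[48,1],[50,0]]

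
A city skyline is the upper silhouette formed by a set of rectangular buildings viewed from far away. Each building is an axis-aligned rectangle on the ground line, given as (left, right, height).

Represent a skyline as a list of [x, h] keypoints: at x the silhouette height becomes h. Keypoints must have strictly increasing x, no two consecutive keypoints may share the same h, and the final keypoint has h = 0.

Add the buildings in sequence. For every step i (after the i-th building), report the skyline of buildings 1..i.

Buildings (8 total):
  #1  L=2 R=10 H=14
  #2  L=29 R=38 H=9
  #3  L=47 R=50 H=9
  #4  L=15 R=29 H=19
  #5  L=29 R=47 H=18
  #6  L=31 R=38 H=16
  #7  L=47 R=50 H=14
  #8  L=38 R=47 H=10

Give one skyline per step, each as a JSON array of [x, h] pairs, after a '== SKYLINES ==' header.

== SKYLINES ==
[[2,14],[10,0]]
[[2,14],[10,0],[29,9],[38,0]]
[[2,14],[10,0],[29,9],[38,0],[47,9],[50,0]]
[[2,14],[10,0],[15,19],[29,9],[38,0],[47,9],[50,0]]
[[2,14],[10,0],[15,19],[29,18],[47,9],[50,0]]
[[2,14],[10,0],[15,19],[29,18],[47,9],[50,0]]
[[2,14],[10,0],[15,19],[29,18],[47,14],[50,0]]
[[2,14],[10,0],[15,19],[29,18],[47,14],[50,0]]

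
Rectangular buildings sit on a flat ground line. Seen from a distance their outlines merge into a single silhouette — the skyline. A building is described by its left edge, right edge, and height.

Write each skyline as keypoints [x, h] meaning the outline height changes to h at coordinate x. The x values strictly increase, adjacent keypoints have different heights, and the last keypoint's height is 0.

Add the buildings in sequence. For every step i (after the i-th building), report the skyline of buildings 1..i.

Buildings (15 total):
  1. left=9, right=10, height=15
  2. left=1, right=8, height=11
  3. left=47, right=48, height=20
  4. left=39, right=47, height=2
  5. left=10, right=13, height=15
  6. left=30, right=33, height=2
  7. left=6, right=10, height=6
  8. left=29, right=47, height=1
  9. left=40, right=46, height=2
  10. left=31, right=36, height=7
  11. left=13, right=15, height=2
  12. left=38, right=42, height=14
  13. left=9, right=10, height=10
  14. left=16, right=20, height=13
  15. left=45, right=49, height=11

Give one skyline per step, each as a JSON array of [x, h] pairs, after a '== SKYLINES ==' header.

== SKYLINES ==
[[9,15],[10,0]]
[[1,11],[8,0],[9,15],[10,0]]
[[1,11],[8,0],[9,15],[10,0],[47,20],[48,0]]
[[1,11],[8,0],[9,15],[10,0],[39,2],[47,20],[48,0]]
[[1,11],[8,0],[9,15],[13,0],[39,2],[47,20],[48,0]]
[[1,11],[8,0],[9,15],[13,0],[30,2],[33,0],[39,2],[47,20],[48,0]]
[[1,11],[8,6],[9,15],[13,0],[30,2],[33,0],[39,2],[47,20],[48,0]]
[[1,11],[8,6],[9,15],[13,0],[29,1],[30,2],[33,1],[39,2],[47,20],[48,0]]
[[1,11],[8,6],[9,15],[13,0],[29,1],[30,2],[33,1],[39,2],[47,20],[48,0]]
[[1,11],[8,6],[9,15],[13,0],[29,1],[30,2],[31,7],[36,1],[39,2],[47,20],[48,0]]
[[1,11],[8,6],[9,15],[13,2],[15,0],[29,1],[30,2],[31,7],[36,1],[39,2],[47,20],[48,0]]
[[1,11],[8,6],[9,15],[13,2],[15,0],[29,1],[30,2],[31,7],[36,1],[38,14],[42,2],[47,20],[48,0]]
[[1,11],[8,6],[9,15],[13,2],[15,0],[29,1],[30,2],[31,7],[36,1],[38,14],[42,2],[47,20],[48,0]]
[[1,11],[8,6],[9,15],[13,2],[15,0],[16,13],[20,0],[29,1],[30,2],[31,7],[36,1],[38,14],[42,2],[47,20],[48,0]]
[[1,11],[8,6],[9,15],[13,2],[15,0],[16,13],[20,0],[29,1],[30,2],[31,7],[36,1],[38,14],[42,2],[45,11],[47,20],[48,11],[49,0]]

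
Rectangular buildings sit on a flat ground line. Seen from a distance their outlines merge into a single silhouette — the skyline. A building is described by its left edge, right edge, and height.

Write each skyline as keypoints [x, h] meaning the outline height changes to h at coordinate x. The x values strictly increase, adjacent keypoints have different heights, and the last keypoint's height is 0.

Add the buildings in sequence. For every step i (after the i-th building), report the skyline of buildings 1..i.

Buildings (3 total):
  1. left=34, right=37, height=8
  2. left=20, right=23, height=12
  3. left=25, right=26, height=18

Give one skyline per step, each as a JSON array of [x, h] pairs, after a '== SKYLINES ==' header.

== SKYLINES ==
[[34,8],[37,0]]
[[20,12],[23,0],[34,8],[37,0]]
[[20,12],[23,0],[25,18],[26,0],[34,8],[37,0]]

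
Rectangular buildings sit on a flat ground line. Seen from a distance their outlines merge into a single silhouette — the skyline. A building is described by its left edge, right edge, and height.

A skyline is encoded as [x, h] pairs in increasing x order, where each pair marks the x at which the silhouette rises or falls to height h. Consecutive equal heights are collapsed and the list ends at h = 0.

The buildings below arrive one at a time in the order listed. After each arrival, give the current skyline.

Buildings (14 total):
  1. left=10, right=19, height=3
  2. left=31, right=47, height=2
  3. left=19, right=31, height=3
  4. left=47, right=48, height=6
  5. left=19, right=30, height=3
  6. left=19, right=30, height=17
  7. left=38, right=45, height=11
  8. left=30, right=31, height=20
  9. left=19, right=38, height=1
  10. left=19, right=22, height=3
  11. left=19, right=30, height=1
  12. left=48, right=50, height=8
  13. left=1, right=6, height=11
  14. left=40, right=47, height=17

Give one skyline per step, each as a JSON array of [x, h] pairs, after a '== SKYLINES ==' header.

== SKYLINES ==
[[10,3],[19,0]]
[[10,3],[19,0],[31,2],[47,0]]
[[10,3],[31,2],[47,0]]
[[10,3],[31,2],[47,6],[48,0]]
[[10,3],[31,2],[47,6],[48,0]]
[[10,3],[19,17],[30,3],[31,2],[47,6],[48,0]]
[[10,3],[19,17],[30,3],[31,2],[38,11],[45,2],[47,6],[48,0]]
[[10,3],[19,17],[30,20],[31,2],[38,11],[45,2],[47,6],[48,0]]
[[10,3],[19,17],[30,20],[31,2],[38,11],[45,2],[47,6],[48,0]]
[[10,3],[19,17],[30,20],[31,2],[38,11],[45,2],[47,6],[48,0]]
[[10,3],[19,17],[30,20],[31,2],[38,11],[45,2],[47,6],[48,0]]
[[10,3],[19,17],[30,20],[31,2],[38,11],[45,2],[47,6],[48,8],[50,0]]
[[1,11],[6,0],[10,3],[19,17],[30,20],[31,2],[38,11],[45,2],[47,6],[48,8],[50,0]]
[[1,11],[6,0],[10,3],[19,17],[30,20],[31,2],[38,11],[40,17],[47,6],[48,8],[50,0]]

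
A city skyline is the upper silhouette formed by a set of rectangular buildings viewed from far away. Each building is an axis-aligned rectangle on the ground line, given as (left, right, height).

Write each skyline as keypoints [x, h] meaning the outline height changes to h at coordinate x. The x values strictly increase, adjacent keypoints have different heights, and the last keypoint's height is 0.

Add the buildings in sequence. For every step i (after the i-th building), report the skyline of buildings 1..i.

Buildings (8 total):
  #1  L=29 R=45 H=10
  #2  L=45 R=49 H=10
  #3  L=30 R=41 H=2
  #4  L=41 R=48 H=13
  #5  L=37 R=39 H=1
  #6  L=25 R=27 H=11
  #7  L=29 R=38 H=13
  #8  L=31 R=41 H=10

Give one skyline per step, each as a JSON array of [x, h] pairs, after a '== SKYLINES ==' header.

== SKYLINES ==
[[29,10],[45,0]]
[[29,10],[49,0]]
[[29,10],[49,0]]
[[29,10],[41,13],[48,10],[49,0]]
[[29,10],[41,13],[48,10],[49,0]]
[[25,11],[27,0],[29,10],[41,13],[48,10],[49,0]]
[[25,11],[27,0],[29,13],[38,10],[41,13],[48,10],[49,0]]
[[25,11],[27,0],[29,13],[38,10],[41,13],[48,10],[49,0]]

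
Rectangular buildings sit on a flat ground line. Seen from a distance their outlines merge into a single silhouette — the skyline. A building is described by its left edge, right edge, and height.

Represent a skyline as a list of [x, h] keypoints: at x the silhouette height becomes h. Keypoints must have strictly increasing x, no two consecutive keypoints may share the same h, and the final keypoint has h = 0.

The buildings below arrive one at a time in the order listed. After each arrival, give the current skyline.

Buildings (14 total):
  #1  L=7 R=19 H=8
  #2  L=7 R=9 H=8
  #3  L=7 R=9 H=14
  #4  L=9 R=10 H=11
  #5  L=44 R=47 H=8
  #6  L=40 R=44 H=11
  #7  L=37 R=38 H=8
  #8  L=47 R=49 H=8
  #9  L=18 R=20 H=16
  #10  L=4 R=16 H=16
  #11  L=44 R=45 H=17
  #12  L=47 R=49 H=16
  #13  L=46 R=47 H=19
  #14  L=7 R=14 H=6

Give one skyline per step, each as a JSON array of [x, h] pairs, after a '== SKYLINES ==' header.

== SKYLINES ==
[[7,8],[19,0]]
[[7,8],[19,0]]
[[7,14],[9,8],[19,0]]
[[7,14],[9,11],[10,8],[19,0]]
[[7,14],[9,11],[10,8],[19,0],[44,8],[47,0]]
[[7,14],[9,11],[10,8],[19,0],[40,11],[44,8],[47,0]]
[[7,14],[9,11],[10,8],[19,0],[37,8],[38,0],[40,11],[44,8],[47,0]]
[[7,14],[9,11],[10,8],[19,0],[37,8],[38,0],[40,11],[44,8],[49,0]]
[[7,14],[9,11],[10,8],[18,16],[20,0],[37,8],[38,0],[40,11],[44,8],[49,0]]
[[4,16],[16,8],[18,16],[20,0],[37,8],[38,0],[40,11],[44,8],[49,0]]
[[4,16],[16,8],[18,16],[20,0],[37,8],[38,0],[40,11],[44,17],[45,8],[49,0]]
[[4,16],[16,8],[18,16],[20,0],[37,8],[38,0],[40,11],[44,17],[45,8],[47,16],[49,0]]
[[4,16],[16,8],[18,16],[20,0],[37,8],[38,0],[40,11],[44,17],[45,8],[46,19],[47,16],[49,0]]
[[4,16],[16,8],[18,16],[20,0],[37,8],[38,0],[40,11],[44,17],[45,8],[46,19],[47,16],[49,0]]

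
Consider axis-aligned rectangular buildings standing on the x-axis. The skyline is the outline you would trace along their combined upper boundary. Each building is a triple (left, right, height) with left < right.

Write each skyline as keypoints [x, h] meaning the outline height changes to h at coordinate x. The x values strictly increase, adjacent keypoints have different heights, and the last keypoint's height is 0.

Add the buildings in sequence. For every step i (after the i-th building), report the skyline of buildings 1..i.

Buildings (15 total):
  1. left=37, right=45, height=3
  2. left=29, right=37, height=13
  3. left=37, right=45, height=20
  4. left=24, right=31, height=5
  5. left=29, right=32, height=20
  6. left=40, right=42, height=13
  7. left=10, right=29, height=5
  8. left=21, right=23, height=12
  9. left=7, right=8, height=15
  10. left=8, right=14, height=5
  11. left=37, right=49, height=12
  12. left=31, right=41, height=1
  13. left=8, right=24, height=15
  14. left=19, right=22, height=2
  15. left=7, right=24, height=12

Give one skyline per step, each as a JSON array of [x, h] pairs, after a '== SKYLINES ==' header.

== SKYLINES ==
[[37,3],[45,0]]
[[29,13],[37,3],[45,0]]
[[29,13],[37,20],[45,0]]
[[24,5],[29,13],[37,20],[45,0]]
[[24,5],[29,20],[32,13],[37,20],[45,0]]
[[24,5],[29,20],[32,13],[37,20],[45,0]]
[[10,5],[29,20],[32,13],[37,20],[45,0]]
[[10,5],[21,12],[23,5],[29,20],[32,13],[37,20],[45,0]]
[[7,15],[8,0],[10,5],[21,12],[23,5],[29,20],[32,13],[37,20],[45,0]]
[[7,15],[8,5],[21,12],[23,5],[29,20],[32,13],[37,20],[45,0]]
[[7,15],[8,5],[21,12],[23,5],[29,20],[32,13],[37,20],[45,12],[49,0]]
[[7,15],[8,5],[21,12],[23,5],[29,20],[32,13],[37,20],[45,12],[49,0]]
[[7,15],[24,5],[29,20],[32,13],[37,20],[45,12],[49,0]]
[[7,15],[24,5],[29,20],[32,13],[37,20],[45,12],[49,0]]
[[7,15],[24,5],[29,20],[32,13],[37,20],[45,12],[49,0]]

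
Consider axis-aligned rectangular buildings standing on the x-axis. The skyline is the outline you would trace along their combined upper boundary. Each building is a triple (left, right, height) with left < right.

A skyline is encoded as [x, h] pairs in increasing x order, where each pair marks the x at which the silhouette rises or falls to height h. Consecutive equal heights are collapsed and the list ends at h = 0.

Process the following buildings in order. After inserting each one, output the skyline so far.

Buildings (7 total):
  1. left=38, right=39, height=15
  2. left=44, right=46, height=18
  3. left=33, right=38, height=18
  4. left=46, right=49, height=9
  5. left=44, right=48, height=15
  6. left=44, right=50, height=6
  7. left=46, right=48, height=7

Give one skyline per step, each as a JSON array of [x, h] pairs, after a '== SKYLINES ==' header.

== SKYLINES ==
[[38,15],[39,0]]
[[38,15],[39,0],[44,18],[46,0]]
[[33,18],[38,15],[39,0],[44,18],[46,0]]
[[33,18],[38,15],[39,0],[44,18],[46,9],[49,0]]
[[33,18],[38,15],[39,0],[44,18],[46,15],[48,9],[49,0]]
[[33,18],[38,15],[39,0],[44,18],[46,15],[48,9],[49,6],[50,0]]
[[33,18],[38,15],[39,0],[44,18],[46,15],[48,9],[49,6],[50,0]]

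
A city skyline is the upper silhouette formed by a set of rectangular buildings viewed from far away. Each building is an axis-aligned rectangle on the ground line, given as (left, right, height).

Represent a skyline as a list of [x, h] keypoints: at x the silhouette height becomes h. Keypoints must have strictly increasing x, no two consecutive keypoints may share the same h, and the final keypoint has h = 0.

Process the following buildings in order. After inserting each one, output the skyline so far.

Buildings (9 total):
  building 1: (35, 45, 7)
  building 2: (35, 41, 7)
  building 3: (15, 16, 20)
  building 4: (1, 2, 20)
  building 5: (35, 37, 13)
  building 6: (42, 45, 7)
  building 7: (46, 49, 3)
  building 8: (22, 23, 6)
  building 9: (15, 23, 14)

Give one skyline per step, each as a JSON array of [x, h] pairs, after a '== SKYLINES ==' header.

== SKYLINES ==
[[35,7],[45,0]]
[[35,7],[45,0]]
[[15,20],[16,0],[35,7],[45,0]]
[[1,20],[2,0],[15,20],[16,0],[35,7],[45,0]]
[[1,20],[2,0],[15,20],[16,0],[35,13],[37,7],[45,0]]
[[1,20],[2,0],[15,20],[16,0],[35,13],[37,7],[45,0]]
[[1,20],[2,0],[15,20],[16,0],[35,13],[37,7],[45,0],[46,3],[49,0]]
[[1,20],[2,0],[15,20],[16,0],[22,6],[23,0],[35,13],[37,7],[45,0],[46,3],[49,0]]
[[1,20],[2,0],[15,20],[16,14],[23,0],[35,13],[37,7],[45,0],[46,3],[49,0]]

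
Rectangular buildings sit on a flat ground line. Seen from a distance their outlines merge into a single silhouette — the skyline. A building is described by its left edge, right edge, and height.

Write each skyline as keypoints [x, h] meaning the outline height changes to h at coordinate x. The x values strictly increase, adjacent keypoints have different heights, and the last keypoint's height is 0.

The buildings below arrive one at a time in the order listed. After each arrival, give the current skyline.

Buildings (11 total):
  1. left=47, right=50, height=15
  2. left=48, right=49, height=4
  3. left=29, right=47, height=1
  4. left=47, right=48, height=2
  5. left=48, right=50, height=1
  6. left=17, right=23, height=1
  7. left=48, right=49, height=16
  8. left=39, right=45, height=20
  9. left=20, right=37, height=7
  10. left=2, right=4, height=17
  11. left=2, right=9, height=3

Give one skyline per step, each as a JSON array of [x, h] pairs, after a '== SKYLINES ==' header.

== SKYLINES ==
[[47,15],[50,0]]
[[47,15],[50,0]]
[[29,1],[47,15],[50,0]]
[[29,1],[47,15],[50,0]]
[[29,1],[47,15],[50,0]]
[[17,1],[23,0],[29,1],[47,15],[50,0]]
[[17,1],[23,0],[29,1],[47,15],[48,16],[49,15],[50,0]]
[[17,1],[23,0],[29,1],[39,20],[45,1],[47,15],[48,16],[49,15],[50,0]]
[[17,1],[20,7],[37,1],[39,20],[45,1],[47,15],[48,16],[49,15],[50,0]]
[[2,17],[4,0],[17,1],[20,7],[37,1],[39,20],[45,1],[47,15],[48,16],[49,15],[50,0]]
[[2,17],[4,3],[9,0],[17,1],[20,7],[37,1],[39,20],[45,1],[47,15],[48,16],[49,15],[50,0]]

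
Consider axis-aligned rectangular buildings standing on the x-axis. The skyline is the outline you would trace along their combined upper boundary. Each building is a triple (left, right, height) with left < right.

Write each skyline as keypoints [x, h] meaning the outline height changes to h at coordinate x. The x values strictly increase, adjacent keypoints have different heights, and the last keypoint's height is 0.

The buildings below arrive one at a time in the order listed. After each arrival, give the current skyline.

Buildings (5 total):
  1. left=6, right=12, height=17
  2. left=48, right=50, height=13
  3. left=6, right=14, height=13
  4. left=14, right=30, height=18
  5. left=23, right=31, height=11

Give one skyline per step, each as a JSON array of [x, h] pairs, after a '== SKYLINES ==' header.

== SKYLINES ==
[[6,17],[12,0]]
[[6,17],[12,0],[48,13],[50,0]]
[[6,17],[12,13],[14,0],[48,13],[50,0]]
[[6,17],[12,13],[14,18],[30,0],[48,13],[50,0]]
[[6,17],[12,13],[14,18],[30,11],[31,0],[48,13],[50,0]]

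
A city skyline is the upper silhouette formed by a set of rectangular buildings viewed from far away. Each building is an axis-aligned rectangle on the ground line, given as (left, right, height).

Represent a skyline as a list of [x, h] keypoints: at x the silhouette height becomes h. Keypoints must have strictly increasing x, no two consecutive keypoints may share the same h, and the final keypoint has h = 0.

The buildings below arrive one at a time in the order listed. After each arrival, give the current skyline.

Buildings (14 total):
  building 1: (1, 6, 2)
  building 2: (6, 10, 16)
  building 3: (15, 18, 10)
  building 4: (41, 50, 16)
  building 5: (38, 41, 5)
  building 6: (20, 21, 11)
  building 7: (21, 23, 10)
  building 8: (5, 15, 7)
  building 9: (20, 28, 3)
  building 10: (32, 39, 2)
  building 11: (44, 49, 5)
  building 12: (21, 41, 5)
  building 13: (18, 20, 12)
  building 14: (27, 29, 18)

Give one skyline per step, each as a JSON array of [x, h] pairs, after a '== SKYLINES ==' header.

== SKYLINES ==
[[1,2],[6,0]]
[[1,2],[6,16],[10,0]]
[[1,2],[6,16],[10,0],[15,10],[18,0]]
[[1,2],[6,16],[10,0],[15,10],[18,0],[41,16],[50,0]]
[[1,2],[6,16],[10,0],[15,10],[18,0],[38,5],[41,16],[50,0]]
[[1,2],[6,16],[10,0],[15,10],[18,0],[20,11],[21,0],[38,5],[41,16],[50,0]]
[[1,2],[6,16],[10,0],[15,10],[18,0],[20,11],[21,10],[23,0],[38,5],[41,16],[50,0]]
[[1,2],[5,7],[6,16],[10,7],[15,10],[18,0],[20,11],[21,10],[23,0],[38,5],[41,16],[50,0]]
[[1,2],[5,7],[6,16],[10,7],[15,10],[18,0],[20,11],[21,10],[23,3],[28,0],[38,5],[41,16],[50,0]]
[[1,2],[5,7],[6,16],[10,7],[15,10],[18,0],[20,11],[21,10],[23,3],[28,0],[32,2],[38,5],[41,16],[50,0]]
[[1,2],[5,7],[6,16],[10,7],[15,10],[18,0],[20,11],[21,10],[23,3],[28,0],[32,2],[38,5],[41,16],[50,0]]
[[1,2],[5,7],[6,16],[10,7],[15,10],[18,0],[20,11],[21,10],[23,5],[41,16],[50,0]]
[[1,2],[5,7],[6,16],[10,7],[15,10],[18,12],[20,11],[21,10],[23,5],[41,16],[50,0]]
[[1,2],[5,7],[6,16],[10,7],[15,10],[18,12],[20,11],[21,10],[23,5],[27,18],[29,5],[41,16],[50,0]]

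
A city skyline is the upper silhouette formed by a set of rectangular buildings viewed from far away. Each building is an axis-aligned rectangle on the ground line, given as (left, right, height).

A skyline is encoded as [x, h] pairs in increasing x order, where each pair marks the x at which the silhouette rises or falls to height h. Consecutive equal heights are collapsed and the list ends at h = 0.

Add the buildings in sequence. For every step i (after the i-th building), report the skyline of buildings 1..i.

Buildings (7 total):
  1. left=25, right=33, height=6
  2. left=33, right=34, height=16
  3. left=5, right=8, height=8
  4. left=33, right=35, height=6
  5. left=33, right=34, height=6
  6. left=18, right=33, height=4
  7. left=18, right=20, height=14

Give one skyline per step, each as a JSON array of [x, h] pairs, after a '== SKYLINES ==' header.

== SKYLINES ==
[[25,6],[33,0]]
[[25,6],[33,16],[34,0]]
[[5,8],[8,0],[25,6],[33,16],[34,0]]
[[5,8],[8,0],[25,6],[33,16],[34,6],[35,0]]
[[5,8],[8,0],[25,6],[33,16],[34,6],[35,0]]
[[5,8],[8,0],[18,4],[25,6],[33,16],[34,6],[35,0]]
[[5,8],[8,0],[18,14],[20,4],[25,6],[33,16],[34,6],[35,0]]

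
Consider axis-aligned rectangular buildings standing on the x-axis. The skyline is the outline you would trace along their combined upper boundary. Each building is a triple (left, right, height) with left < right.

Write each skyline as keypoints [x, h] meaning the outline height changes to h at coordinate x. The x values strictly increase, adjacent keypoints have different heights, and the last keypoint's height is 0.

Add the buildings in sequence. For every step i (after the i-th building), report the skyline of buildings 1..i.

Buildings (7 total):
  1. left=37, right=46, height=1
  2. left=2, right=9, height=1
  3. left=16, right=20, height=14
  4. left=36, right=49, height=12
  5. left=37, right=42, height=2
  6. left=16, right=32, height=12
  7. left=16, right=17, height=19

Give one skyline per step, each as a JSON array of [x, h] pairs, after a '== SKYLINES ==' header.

== SKYLINES ==
[[37,1],[46,0]]
[[2,1],[9,0],[37,1],[46,0]]
[[2,1],[9,0],[16,14],[20,0],[37,1],[46,0]]
[[2,1],[9,0],[16,14],[20,0],[36,12],[49,0]]
[[2,1],[9,0],[16,14],[20,0],[36,12],[49,0]]
[[2,1],[9,0],[16,14],[20,12],[32,0],[36,12],[49,0]]
[[2,1],[9,0],[16,19],[17,14],[20,12],[32,0],[36,12],[49,0]]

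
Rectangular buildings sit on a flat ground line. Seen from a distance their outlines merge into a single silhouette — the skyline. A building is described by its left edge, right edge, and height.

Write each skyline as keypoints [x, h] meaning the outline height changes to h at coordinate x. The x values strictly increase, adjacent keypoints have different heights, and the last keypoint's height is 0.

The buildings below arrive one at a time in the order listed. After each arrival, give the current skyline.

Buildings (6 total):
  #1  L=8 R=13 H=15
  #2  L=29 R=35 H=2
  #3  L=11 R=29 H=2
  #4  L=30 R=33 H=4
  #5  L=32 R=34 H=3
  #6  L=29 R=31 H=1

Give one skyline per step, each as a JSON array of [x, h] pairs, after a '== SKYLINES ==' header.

== SKYLINES ==
[[8,15],[13,0]]
[[8,15],[13,0],[29,2],[35,0]]
[[8,15],[13,2],[35,0]]
[[8,15],[13,2],[30,4],[33,2],[35,0]]
[[8,15],[13,2],[30,4],[33,3],[34,2],[35,0]]
[[8,15],[13,2],[30,4],[33,3],[34,2],[35,0]]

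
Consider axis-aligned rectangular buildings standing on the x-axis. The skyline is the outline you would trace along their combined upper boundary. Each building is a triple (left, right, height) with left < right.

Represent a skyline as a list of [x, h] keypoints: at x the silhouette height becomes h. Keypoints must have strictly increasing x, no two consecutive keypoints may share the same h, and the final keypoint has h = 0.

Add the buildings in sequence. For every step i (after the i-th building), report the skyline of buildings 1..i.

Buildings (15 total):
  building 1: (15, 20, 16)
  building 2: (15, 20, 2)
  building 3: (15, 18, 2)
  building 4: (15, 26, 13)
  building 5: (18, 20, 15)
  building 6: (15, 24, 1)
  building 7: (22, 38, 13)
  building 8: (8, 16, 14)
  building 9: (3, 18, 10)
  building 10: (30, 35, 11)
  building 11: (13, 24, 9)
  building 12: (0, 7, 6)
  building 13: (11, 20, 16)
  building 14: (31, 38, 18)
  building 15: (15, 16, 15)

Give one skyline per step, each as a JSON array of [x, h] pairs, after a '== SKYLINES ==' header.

== SKYLINES ==
[[15,16],[20,0]]
[[15,16],[20,0]]
[[15,16],[20,0]]
[[15,16],[20,13],[26,0]]
[[15,16],[20,13],[26,0]]
[[15,16],[20,13],[26,0]]
[[15,16],[20,13],[38,0]]
[[8,14],[15,16],[20,13],[38,0]]
[[3,10],[8,14],[15,16],[20,13],[38,0]]
[[3,10],[8,14],[15,16],[20,13],[38,0]]
[[3,10],[8,14],[15,16],[20,13],[38,0]]
[[0,6],[3,10],[8,14],[15,16],[20,13],[38,0]]
[[0,6],[3,10],[8,14],[11,16],[20,13],[38,0]]
[[0,6],[3,10],[8,14],[11,16],[20,13],[31,18],[38,0]]
[[0,6],[3,10],[8,14],[11,16],[20,13],[31,18],[38,0]]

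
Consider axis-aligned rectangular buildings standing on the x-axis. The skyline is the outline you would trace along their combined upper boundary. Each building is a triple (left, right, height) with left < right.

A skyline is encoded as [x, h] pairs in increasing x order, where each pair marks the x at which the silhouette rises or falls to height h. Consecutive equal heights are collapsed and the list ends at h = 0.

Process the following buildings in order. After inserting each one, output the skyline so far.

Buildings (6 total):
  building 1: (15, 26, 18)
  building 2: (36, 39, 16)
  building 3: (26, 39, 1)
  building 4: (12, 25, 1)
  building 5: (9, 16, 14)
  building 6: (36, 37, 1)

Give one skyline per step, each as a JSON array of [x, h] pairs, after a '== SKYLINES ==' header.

== SKYLINES ==
[[15,18],[26,0]]
[[15,18],[26,0],[36,16],[39,0]]
[[15,18],[26,1],[36,16],[39,0]]
[[12,1],[15,18],[26,1],[36,16],[39,0]]
[[9,14],[15,18],[26,1],[36,16],[39,0]]
[[9,14],[15,18],[26,1],[36,16],[39,0]]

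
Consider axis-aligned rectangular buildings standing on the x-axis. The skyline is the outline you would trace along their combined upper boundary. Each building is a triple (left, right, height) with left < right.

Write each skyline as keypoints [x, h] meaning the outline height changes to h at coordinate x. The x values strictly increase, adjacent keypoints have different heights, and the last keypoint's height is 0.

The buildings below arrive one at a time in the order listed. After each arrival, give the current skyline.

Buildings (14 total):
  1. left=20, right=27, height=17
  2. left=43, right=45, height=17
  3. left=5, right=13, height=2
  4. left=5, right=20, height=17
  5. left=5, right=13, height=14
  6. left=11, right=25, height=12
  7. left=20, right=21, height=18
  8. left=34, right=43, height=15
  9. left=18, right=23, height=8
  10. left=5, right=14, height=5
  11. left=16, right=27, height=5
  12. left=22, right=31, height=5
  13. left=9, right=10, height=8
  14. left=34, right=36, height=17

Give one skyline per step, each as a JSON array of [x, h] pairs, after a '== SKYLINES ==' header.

== SKYLINES ==
[[20,17],[27,0]]
[[20,17],[27,0],[43,17],[45,0]]
[[5,2],[13,0],[20,17],[27,0],[43,17],[45,0]]
[[5,17],[27,0],[43,17],[45,0]]
[[5,17],[27,0],[43,17],[45,0]]
[[5,17],[27,0],[43,17],[45,0]]
[[5,17],[20,18],[21,17],[27,0],[43,17],[45,0]]
[[5,17],[20,18],[21,17],[27,0],[34,15],[43,17],[45,0]]
[[5,17],[20,18],[21,17],[27,0],[34,15],[43,17],[45,0]]
[[5,17],[20,18],[21,17],[27,0],[34,15],[43,17],[45,0]]
[[5,17],[20,18],[21,17],[27,0],[34,15],[43,17],[45,0]]
[[5,17],[20,18],[21,17],[27,5],[31,0],[34,15],[43,17],[45,0]]
[[5,17],[20,18],[21,17],[27,5],[31,0],[34,15],[43,17],[45,0]]
[[5,17],[20,18],[21,17],[27,5],[31,0],[34,17],[36,15],[43,17],[45,0]]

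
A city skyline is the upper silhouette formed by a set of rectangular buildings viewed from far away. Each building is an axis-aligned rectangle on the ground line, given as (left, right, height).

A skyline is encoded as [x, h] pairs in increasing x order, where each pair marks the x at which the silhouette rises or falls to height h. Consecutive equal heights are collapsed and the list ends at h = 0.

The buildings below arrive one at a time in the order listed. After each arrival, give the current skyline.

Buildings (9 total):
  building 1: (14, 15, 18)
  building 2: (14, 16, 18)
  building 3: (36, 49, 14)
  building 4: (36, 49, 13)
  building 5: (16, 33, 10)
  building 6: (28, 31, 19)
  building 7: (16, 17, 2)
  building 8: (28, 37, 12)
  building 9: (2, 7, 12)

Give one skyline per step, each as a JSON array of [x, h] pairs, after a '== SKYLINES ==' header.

== SKYLINES ==
[[14,18],[15,0]]
[[14,18],[16,0]]
[[14,18],[16,0],[36,14],[49,0]]
[[14,18],[16,0],[36,14],[49,0]]
[[14,18],[16,10],[33,0],[36,14],[49,0]]
[[14,18],[16,10],[28,19],[31,10],[33,0],[36,14],[49,0]]
[[14,18],[16,10],[28,19],[31,10],[33,0],[36,14],[49,0]]
[[14,18],[16,10],[28,19],[31,12],[36,14],[49,0]]
[[2,12],[7,0],[14,18],[16,10],[28,19],[31,12],[36,14],[49,0]]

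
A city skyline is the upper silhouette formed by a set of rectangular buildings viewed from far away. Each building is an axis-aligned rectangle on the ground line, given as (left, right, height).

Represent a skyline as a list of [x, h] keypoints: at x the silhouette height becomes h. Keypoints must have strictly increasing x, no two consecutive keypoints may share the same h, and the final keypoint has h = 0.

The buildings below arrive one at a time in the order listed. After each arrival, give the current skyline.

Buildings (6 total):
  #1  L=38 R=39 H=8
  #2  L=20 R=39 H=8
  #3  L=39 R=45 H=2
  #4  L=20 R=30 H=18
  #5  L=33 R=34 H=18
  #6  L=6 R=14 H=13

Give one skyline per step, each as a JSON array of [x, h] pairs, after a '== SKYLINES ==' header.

== SKYLINES ==
[[38,8],[39,0]]
[[20,8],[39,0]]
[[20,8],[39,2],[45,0]]
[[20,18],[30,8],[39,2],[45,0]]
[[20,18],[30,8],[33,18],[34,8],[39,2],[45,0]]
[[6,13],[14,0],[20,18],[30,8],[33,18],[34,8],[39,2],[45,0]]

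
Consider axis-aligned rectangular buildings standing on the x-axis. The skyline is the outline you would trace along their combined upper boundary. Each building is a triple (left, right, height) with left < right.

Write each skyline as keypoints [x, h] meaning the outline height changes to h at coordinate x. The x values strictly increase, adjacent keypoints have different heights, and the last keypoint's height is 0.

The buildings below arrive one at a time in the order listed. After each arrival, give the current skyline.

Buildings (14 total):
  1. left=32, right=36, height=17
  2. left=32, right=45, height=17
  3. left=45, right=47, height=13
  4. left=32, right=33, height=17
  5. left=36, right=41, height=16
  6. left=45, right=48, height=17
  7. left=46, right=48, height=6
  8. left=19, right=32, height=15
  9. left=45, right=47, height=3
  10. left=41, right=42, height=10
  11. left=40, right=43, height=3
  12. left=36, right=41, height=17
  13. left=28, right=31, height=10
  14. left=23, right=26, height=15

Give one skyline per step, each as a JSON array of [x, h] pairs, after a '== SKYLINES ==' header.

== SKYLINES ==
[[32,17],[36,0]]
[[32,17],[45,0]]
[[32,17],[45,13],[47,0]]
[[32,17],[45,13],[47,0]]
[[32,17],[45,13],[47,0]]
[[32,17],[48,0]]
[[32,17],[48,0]]
[[19,15],[32,17],[48,0]]
[[19,15],[32,17],[48,0]]
[[19,15],[32,17],[48,0]]
[[19,15],[32,17],[48,0]]
[[19,15],[32,17],[48,0]]
[[19,15],[32,17],[48,0]]
[[19,15],[32,17],[48,0]]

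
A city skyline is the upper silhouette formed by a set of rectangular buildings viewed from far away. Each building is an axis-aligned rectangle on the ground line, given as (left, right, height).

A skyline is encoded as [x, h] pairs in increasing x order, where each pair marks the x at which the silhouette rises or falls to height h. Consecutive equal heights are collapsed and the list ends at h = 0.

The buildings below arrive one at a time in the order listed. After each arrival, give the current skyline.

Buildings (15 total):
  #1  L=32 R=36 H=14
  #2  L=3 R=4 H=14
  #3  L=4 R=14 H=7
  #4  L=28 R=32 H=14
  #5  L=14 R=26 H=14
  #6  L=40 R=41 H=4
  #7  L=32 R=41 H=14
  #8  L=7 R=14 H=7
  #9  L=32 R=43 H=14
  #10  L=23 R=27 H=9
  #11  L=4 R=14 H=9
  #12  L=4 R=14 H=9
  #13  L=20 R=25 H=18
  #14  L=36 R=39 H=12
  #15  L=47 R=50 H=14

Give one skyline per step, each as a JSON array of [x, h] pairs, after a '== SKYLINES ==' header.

== SKYLINES ==
[[32,14],[36,0]]
[[3,14],[4,0],[32,14],[36,0]]
[[3,14],[4,7],[14,0],[32,14],[36,0]]
[[3,14],[4,7],[14,0],[28,14],[36,0]]
[[3,14],[4,7],[14,14],[26,0],[28,14],[36,0]]
[[3,14],[4,7],[14,14],[26,0],[28,14],[36,0],[40,4],[41,0]]
[[3,14],[4,7],[14,14],[26,0],[28,14],[41,0]]
[[3,14],[4,7],[14,14],[26,0],[28,14],[41,0]]
[[3,14],[4,7],[14,14],[26,0],[28,14],[43,0]]
[[3,14],[4,7],[14,14],[26,9],[27,0],[28,14],[43,0]]
[[3,14],[4,9],[14,14],[26,9],[27,0],[28,14],[43,0]]
[[3,14],[4,9],[14,14],[26,9],[27,0],[28,14],[43,0]]
[[3,14],[4,9],[14,14],[20,18],[25,14],[26,9],[27,0],[28,14],[43,0]]
[[3,14],[4,9],[14,14],[20,18],[25,14],[26,9],[27,0],[28,14],[43,0]]
[[3,14],[4,9],[14,14],[20,18],[25,14],[26,9],[27,0],[28,14],[43,0],[47,14],[50,0]]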